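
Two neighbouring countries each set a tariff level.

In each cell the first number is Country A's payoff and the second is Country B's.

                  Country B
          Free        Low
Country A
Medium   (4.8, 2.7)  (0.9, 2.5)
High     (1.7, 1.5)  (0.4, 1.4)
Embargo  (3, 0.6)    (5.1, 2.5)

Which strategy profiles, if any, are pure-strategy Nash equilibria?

(Medium, Free): Country A gets 4.8, best alternative 3; Country B gets 2.7, best alternative 2.5. No profitable deviation — NE.
(Medium, Low): Country A can switch to Embargo (0.9 → 5.1). Not NE.
(High, Free): Country A can switch to Medium (1.7 → 4.8). Not NE.
(High, Low): Country A can switch to Medium (0.4 → 0.9). Not NE.
(Embargo, Free): Country A can switch to Medium (3 → 4.8). Not NE.
(Embargo, Low): Country A gets 5.1, best alternative 0.9; Country B gets 2.5, best alternative 0.6. No profitable deviation — NE.

(Medium, Free); (Embargo, Low)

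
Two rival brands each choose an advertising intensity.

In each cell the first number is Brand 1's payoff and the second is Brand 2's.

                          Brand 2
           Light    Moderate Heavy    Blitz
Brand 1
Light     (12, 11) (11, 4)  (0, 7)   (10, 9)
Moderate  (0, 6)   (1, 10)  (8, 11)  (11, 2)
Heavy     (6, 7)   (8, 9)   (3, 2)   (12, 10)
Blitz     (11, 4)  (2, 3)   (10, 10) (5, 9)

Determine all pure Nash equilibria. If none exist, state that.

Brand 1 against Light: payoffs 12, 0, 6, 11 → best response Light.
Brand 1 against Moderate: payoffs 11, 1, 8, 2 → best response Light.
Brand 1 against Heavy: payoffs 0, 8, 3, 10 → best response Blitz.
Brand 1 against Blitz: payoffs 10, 11, 12, 5 → best response Heavy.
Brand 2 against Light: payoffs 11, 4, 7, 9 → best response Light.
Brand 2 against Moderate: payoffs 6, 10, 11, 2 → best response Heavy.
Brand 2 against Heavy: payoffs 7, 9, 2, 10 → best response Blitz.
Brand 2 against Blitz: payoffs 4, 3, 10, 9 → best response Heavy.
Mutual best responses: (Light, Light); (Heavy, Blitz); (Blitz, Heavy).

Pure-strategy Nash equilibria: (Light, Light), (Heavy, Blitz), (Blitz, Heavy)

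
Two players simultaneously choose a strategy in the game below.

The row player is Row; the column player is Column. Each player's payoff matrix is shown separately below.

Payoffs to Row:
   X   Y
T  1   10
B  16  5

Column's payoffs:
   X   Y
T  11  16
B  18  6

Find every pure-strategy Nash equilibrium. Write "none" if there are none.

The pure Nash equilibria are (T, Y); (B, X).

For each player, find the best response to each opponent profile; mutual best responses are the pure NE.
Row against X: payoffs 1, 16 → best response B.
Row against Y: payoffs 10, 5 → best response T.
Column against T: payoffs 11, 16 → best response Y.
Column against B: payoffs 18, 6 → best response X.
Mutual best responses: (T, Y); (B, X).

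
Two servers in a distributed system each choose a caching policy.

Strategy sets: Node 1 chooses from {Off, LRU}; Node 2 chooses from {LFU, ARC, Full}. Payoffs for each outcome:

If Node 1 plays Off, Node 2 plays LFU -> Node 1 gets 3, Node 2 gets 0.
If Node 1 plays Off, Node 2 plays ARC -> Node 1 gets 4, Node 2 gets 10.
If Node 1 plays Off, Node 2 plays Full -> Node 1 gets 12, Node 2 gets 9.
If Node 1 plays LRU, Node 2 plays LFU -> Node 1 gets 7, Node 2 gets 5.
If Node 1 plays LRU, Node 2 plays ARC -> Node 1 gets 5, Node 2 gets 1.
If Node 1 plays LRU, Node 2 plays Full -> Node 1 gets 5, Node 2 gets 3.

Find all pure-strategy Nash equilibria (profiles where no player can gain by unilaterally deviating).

Node 1 against LFU: payoffs 3, 7 → best response LRU.
Node 1 against ARC: payoffs 4, 5 → best response LRU.
Node 1 against Full: payoffs 12, 5 → best response Off.
Node 2 against Off: payoffs 0, 10, 9 → best response ARC.
Node 2 against LRU: payoffs 5, 1, 3 → best response LFU.
Mutual best responses: (LRU, LFU).

Pure NE: (LRU, LFU)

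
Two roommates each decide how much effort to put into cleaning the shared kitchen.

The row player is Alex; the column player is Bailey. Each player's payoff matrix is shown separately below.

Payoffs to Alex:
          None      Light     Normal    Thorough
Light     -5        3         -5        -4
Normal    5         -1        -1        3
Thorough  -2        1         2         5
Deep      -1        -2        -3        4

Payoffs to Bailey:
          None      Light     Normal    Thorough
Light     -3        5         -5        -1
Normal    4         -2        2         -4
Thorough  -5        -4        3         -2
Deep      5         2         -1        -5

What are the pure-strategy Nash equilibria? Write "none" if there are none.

The pure Nash equilibria are (Light, Light) and (Normal, None) and (Thorough, Normal).

Alex against None: payoffs -5, 5, -2, -1 → best response Normal.
Alex against Light: payoffs 3, -1, 1, -2 → best response Light.
Alex against Normal: payoffs -5, -1, 2, -3 → best response Thorough.
Alex against Thorough: payoffs -4, 3, 5, 4 → best response Thorough.
Bailey against Light: payoffs -3, 5, -5, -1 → best response Light.
Bailey against Normal: payoffs 4, -2, 2, -4 → best response None.
Bailey against Thorough: payoffs -5, -4, 3, -2 → best response Normal.
Bailey against Deep: payoffs 5, 2, -1, -5 → best response None.
Mutual best responses: (Light, Light); (Normal, None); (Thorough, Normal).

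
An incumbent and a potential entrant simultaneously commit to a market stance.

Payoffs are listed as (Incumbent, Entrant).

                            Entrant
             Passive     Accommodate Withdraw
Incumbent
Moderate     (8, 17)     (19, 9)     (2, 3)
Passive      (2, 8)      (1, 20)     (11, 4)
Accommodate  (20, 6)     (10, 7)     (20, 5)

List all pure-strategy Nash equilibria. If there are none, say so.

none

For each strategy profile, look for a profitable unilateral deviation.
(Moderate, Passive): Incumbent can switch to Accommodate (8 → 20). Not NE.
(Moderate, Accommodate): Entrant can switch to Passive (9 → 17). Not NE.
(Moderate, Withdraw): Incumbent can switch to Passive (2 → 11). Not NE.
(Passive, Passive): Incumbent can switch to Moderate (2 → 8). Not NE.
(Passive, Accommodate): Incumbent can switch to Moderate (1 → 19). Not NE.
(Passive, Withdraw): Incumbent can switch to Accommodate (11 → 20). Not NE.
(Accommodate, Passive): Entrant can switch to Accommodate (6 → 7). Not NE.
(Accommodate, Accommodate): Incumbent can switch to Moderate (10 → 19). Not NE.
(Accommodate, Withdraw): Entrant can switch to Passive (5 → 6). Not NE.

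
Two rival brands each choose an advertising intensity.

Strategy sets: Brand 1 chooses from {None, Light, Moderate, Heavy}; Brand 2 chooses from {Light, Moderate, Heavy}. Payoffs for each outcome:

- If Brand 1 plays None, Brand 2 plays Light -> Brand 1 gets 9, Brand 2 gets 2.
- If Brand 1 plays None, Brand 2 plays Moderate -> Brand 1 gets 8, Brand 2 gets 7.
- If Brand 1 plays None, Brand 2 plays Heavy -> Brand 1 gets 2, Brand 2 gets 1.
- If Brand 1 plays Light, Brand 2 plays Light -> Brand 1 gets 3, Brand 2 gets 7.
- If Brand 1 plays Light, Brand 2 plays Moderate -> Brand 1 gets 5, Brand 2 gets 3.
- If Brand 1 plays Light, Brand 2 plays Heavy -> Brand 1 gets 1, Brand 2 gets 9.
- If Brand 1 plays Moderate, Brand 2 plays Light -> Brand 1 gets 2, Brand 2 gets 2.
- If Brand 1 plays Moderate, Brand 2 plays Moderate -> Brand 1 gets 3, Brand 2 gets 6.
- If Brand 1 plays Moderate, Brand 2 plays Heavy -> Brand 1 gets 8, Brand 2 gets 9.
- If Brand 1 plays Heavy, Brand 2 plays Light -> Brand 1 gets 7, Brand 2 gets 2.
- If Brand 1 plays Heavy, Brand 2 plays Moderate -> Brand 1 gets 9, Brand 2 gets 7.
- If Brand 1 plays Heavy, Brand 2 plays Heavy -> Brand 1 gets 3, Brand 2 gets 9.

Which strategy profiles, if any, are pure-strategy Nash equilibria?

Brand 1 against Light: payoffs 9, 3, 2, 7 → best response None.
Brand 1 against Moderate: payoffs 8, 5, 3, 9 → best response Heavy.
Brand 1 against Heavy: payoffs 2, 1, 8, 3 → best response Moderate.
Brand 2 against None: payoffs 2, 7, 1 → best response Moderate.
Brand 2 against Light: payoffs 7, 3, 9 → best response Heavy.
Brand 2 against Moderate: payoffs 2, 6, 9 → best response Heavy.
Brand 2 against Heavy: payoffs 2, 7, 9 → best response Heavy.
Mutual best responses: (Moderate, Heavy).

(Moderate, Heavy)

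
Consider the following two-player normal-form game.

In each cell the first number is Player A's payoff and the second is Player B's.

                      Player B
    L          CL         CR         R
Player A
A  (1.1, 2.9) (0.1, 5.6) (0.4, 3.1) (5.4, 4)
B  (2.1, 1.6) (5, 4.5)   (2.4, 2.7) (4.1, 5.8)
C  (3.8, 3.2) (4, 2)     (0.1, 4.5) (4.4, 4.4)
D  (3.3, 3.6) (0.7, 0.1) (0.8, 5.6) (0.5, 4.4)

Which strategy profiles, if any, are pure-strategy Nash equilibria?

For each player, find the best response to each opponent profile; mutual best responses are the pure NE.
Player A against L: payoffs 1.1, 2.1, 3.8, 3.3 → best response C.
Player A against CL: payoffs 0.1, 5, 4, 0.7 → best response B.
Player A against CR: payoffs 0.4, 2.4, 0.1, 0.8 → best response B.
Player A against R: payoffs 5.4, 4.1, 4.4, 0.5 → best response A.
Player B against A: payoffs 2.9, 5.6, 3.1, 4 → best response CL.
Player B against B: payoffs 1.6, 4.5, 2.7, 5.8 → best response R.
Player B against C: payoffs 3.2, 2, 4.5, 4.4 → best response CR.
Player B against D: payoffs 3.6, 0.1, 5.6, 4.4 → best response CR.
No profile is a mutual best response for all players.

There is no pure-strategy Nash equilibrium.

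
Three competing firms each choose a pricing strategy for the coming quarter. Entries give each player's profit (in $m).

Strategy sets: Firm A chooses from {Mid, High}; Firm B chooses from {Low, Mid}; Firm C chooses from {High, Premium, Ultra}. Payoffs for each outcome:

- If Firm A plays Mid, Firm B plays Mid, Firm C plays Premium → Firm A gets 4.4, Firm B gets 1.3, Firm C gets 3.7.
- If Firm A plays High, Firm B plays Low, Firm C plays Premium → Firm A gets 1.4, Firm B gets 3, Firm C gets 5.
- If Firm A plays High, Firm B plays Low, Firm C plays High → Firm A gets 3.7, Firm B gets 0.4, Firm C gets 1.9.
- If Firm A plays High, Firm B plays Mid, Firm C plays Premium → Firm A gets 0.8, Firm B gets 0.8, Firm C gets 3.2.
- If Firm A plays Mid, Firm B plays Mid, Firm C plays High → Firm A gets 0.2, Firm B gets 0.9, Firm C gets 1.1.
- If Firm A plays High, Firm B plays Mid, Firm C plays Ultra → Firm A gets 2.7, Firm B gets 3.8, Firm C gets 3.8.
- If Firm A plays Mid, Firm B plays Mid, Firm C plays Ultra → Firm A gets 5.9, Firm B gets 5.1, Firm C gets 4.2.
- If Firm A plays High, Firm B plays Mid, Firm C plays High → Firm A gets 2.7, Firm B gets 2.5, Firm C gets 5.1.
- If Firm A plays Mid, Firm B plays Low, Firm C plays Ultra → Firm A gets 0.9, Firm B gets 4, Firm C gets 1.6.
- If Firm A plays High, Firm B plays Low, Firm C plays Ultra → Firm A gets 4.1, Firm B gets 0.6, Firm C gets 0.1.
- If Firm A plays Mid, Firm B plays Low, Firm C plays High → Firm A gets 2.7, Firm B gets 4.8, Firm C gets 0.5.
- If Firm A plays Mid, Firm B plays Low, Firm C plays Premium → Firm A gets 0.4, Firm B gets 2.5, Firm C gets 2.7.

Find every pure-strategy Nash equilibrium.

For each player, find the best response to each opponent profile; mutual best responses are the pure NE.
Firm A against (Low, High): payoffs 2.7, 3.7 → best response High.
Firm A against (Low, Premium): payoffs 0.4, 1.4 → best response High.
Firm A against (Low, Ultra): payoffs 0.9, 4.1 → best response High.
Firm A against (Mid, High): payoffs 0.2, 2.7 → best response High.
Firm A against (Mid, Premium): payoffs 4.4, 0.8 → best response Mid.
Firm A against (Mid, Ultra): payoffs 5.9, 2.7 → best response Mid.
Firm B against (Mid, High): payoffs 4.8, 0.9 → best response Low.
Firm B against (Mid, Premium): payoffs 2.5, 1.3 → best response Low.
Firm B against (Mid, Ultra): payoffs 4, 5.1 → best response Mid.
Firm B against (High, High): payoffs 0.4, 2.5 → best response Mid.
Firm B against (High, Premium): payoffs 3, 0.8 → best response Low.
Firm B against (High, Ultra): payoffs 0.6, 3.8 → best response Mid.
Firm C against (Mid, Low): payoffs 0.5, 2.7, 1.6 → best response Premium.
Firm C against (Mid, Mid): payoffs 1.1, 3.7, 4.2 → best response Ultra.
Firm C against (High, Low): payoffs 1.9, 5, 0.1 → best response Premium.
Firm C against (High, Mid): payoffs 5.1, 3.2, 3.8 → best response High.
Mutual best responses: (Mid, Mid, Ultra); (High, Low, Premium); (High, Mid, High).

Pure-strategy Nash equilibria: (Mid, Mid, Ultra) and (High, Low, Premium) and (High, Mid, High)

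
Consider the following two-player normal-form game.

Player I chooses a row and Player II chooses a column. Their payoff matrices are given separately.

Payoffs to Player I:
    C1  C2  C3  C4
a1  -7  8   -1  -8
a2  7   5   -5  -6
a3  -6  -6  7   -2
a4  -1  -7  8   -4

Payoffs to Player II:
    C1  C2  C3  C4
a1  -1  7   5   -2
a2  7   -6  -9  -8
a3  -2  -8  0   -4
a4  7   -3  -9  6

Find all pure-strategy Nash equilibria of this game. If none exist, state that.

(a1, C2) and (a2, C1)

Player I against C1: payoffs -7, 7, -6, -1 → best response a2.
Player I against C2: payoffs 8, 5, -6, -7 → best response a1.
Player I against C3: payoffs -1, -5, 7, 8 → best response a4.
Player I against C4: payoffs -8, -6, -2, -4 → best response a3.
Player II against a1: payoffs -1, 7, 5, -2 → best response C2.
Player II against a2: payoffs 7, -6, -9, -8 → best response C1.
Player II against a3: payoffs -2, -8, 0, -4 → best response C3.
Player II against a4: payoffs 7, -3, -9, 6 → best response C1.
Mutual best responses: (a1, C2); (a2, C1).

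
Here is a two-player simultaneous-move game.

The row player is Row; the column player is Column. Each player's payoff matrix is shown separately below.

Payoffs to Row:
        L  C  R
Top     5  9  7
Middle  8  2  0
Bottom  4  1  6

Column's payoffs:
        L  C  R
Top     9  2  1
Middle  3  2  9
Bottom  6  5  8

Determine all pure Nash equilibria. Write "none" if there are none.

No pure-strategy Nash equilibrium.

(Top, L): Row can switch to Middle (5 → 8). Not NE.
(Top, C): Column can switch to L (2 → 9). Not NE.
(Top, R): Column can switch to L (1 → 9). Not NE.
(Middle, L): Column can switch to R (3 → 9). Not NE.
(Middle, C): Row can switch to Top (2 → 9). Not NE.
(Middle, R): Row can switch to Top (0 → 7). Not NE.
(Bottom, L): Row can switch to Top (4 → 5). Not NE.
(Bottom, C): Row can switch to Top (1 → 9). Not NE.
(Bottom, R): Row can switch to Top (6 → 7). Not NE.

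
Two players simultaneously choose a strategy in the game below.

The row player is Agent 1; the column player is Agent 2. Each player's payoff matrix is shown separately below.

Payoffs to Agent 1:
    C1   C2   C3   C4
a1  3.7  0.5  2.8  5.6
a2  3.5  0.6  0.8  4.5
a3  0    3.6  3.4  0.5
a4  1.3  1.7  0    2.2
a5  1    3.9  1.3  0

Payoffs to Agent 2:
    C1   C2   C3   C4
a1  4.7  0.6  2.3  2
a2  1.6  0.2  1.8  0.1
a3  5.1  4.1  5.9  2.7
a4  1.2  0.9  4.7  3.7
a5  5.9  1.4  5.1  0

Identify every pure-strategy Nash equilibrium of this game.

(a1, C1): Agent 1 gets 3.7, best alternative 3.5; Agent 2 gets 4.7, best alternative 2.3. No profitable deviation — NE.
(a1, C2): Agent 1 can switch to a2 (0.5 → 0.6). Not NE.
(a1, C3): Agent 1 can switch to a3 (2.8 → 3.4). Not NE.
(a1, C4): Agent 2 can switch to C1 (2 → 4.7). Not NE.
(a2, C1): Agent 1 can switch to a1 (3.5 → 3.7). Not NE.
(a2, C2): Agent 1 can switch to a3 (0.6 → 3.6). Not NE.
(a2, C3): Agent 1 can switch to a1 (0.8 → 2.8). Not NE.
(a2, C4): Agent 1 can switch to a1 (4.5 → 5.6). Not NE.
(a3, C1): Agent 1 can switch to a1 (0 → 3.7). Not NE.
(a3, C3): Agent 1 gets 3.4, best alternative 2.8; Agent 2 gets 5.9, best alternative 5.1. No profitable deviation — NE.
(The remaining 10 profiles each have a profitable deviation by the same check.)

(a1, C1), (a3, C3)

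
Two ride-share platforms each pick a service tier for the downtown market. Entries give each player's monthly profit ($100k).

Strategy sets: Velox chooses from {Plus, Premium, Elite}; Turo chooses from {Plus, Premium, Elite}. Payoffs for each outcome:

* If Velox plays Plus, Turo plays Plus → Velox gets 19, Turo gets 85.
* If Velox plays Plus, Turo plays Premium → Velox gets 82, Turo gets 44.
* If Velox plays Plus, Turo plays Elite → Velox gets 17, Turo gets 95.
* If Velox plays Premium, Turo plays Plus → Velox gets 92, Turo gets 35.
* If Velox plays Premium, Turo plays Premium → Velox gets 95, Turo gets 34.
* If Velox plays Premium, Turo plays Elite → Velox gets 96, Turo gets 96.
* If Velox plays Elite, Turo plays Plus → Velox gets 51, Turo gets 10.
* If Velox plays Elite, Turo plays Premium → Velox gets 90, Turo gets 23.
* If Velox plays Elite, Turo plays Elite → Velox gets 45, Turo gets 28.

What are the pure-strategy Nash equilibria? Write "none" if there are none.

Velox against Plus: payoffs 19, 92, 51 → best response Premium.
Velox against Premium: payoffs 82, 95, 90 → best response Premium.
Velox against Elite: payoffs 17, 96, 45 → best response Premium.
Turo against Plus: payoffs 85, 44, 95 → best response Elite.
Turo against Premium: payoffs 35, 34, 96 → best response Elite.
Turo against Elite: payoffs 10, 23, 28 → best response Elite.
Mutual best responses: (Premium, Elite).

(Premium, Elite)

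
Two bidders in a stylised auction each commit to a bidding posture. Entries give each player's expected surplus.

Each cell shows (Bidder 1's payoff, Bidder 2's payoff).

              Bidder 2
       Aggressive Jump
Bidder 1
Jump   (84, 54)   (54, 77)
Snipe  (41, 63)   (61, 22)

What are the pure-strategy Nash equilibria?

none

Bidder 1 against Aggressive: payoffs 84, 41 → best response Jump.
Bidder 1 against Jump: payoffs 54, 61 → best response Snipe.
Bidder 2 against Jump: payoffs 54, 77 → best response Jump.
Bidder 2 against Snipe: payoffs 63, 22 → best response Aggressive.
No profile is a mutual best response for all players.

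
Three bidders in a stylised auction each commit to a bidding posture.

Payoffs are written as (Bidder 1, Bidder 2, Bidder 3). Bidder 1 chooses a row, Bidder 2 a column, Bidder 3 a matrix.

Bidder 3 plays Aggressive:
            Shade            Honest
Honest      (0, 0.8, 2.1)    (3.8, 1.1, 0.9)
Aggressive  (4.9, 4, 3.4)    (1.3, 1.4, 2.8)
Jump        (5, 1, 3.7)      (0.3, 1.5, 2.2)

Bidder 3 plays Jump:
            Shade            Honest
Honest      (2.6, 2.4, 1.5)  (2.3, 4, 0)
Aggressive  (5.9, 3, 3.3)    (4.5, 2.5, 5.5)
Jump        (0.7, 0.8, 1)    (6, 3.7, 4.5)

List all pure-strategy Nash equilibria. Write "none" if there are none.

Mark each player's best response to every combination of opponents' strategies; a profile where every player is best-responding is a pure Nash equilibrium.
Bidder 1 against (Shade, Aggressive): payoffs 0, 4.9, 5 → best response Jump.
Bidder 1 against (Shade, Jump): payoffs 2.6, 5.9, 0.7 → best response Aggressive.
Bidder 1 against (Honest, Aggressive): payoffs 3.8, 1.3, 0.3 → best response Honest.
Bidder 1 against (Honest, Jump): payoffs 2.3, 4.5, 6 → best response Jump.
Bidder 2 against (Honest, Aggressive): payoffs 0.8, 1.1 → best response Honest.
Bidder 2 against (Honest, Jump): payoffs 2.4, 4 → best response Honest.
Bidder 2 against (Aggressive, Aggressive): payoffs 4, 1.4 → best response Shade.
Bidder 2 against (Aggressive, Jump): payoffs 3, 2.5 → best response Shade.
Bidder 2 against (Jump, Aggressive): payoffs 1, 1.5 → best response Honest.
Bidder 2 against (Jump, Jump): payoffs 0.8, 3.7 → best response Honest.
Bidder 3 against (Honest, Shade): payoffs 2.1, 1.5 → best response Aggressive.
Bidder 3 against (Honest, Honest): payoffs 0.9, 0 → best response Aggressive.
Bidder 3 against (Aggressive, Shade): payoffs 3.4, 3.3 → best response Aggressive.
Bidder 3 against (Aggressive, Honest): payoffs 2.8, 5.5 → best response Jump.
Bidder 3 against (Jump, Shade): payoffs 3.7, 1 → best response Aggressive.
Bidder 3 against (Jump, Honest): payoffs 2.2, 4.5 → best response Jump.
Mutual best responses: (Honest, Honest, Aggressive); (Jump, Honest, Jump).

Pure-strategy Nash equilibria: (Honest, Honest, Aggressive), (Jump, Honest, Jump)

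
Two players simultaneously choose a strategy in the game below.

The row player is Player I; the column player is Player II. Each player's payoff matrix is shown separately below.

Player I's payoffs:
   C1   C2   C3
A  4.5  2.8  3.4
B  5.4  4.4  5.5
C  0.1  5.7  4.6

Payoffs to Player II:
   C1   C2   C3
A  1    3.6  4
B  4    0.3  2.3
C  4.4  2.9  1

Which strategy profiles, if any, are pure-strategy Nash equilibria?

Mark each player's best response to every combination of opponents' strategies; a profile where every player is best-responding is a pure Nash equilibrium.
Player I against C1: payoffs 4.5, 5.4, 0.1 → best response B.
Player I against C2: payoffs 2.8, 4.4, 5.7 → best response C.
Player I against C3: payoffs 3.4, 5.5, 4.6 → best response B.
Player II against A: payoffs 1, 3.6, 4 → best response C3.
Player II against B: payoffs 4, 0.3, 2.3 → best response C1.
Player II against C: payoffs 4.4, 2.9, 1 → best response C1.
Mutual best responses: (B, C1).

(B, C1)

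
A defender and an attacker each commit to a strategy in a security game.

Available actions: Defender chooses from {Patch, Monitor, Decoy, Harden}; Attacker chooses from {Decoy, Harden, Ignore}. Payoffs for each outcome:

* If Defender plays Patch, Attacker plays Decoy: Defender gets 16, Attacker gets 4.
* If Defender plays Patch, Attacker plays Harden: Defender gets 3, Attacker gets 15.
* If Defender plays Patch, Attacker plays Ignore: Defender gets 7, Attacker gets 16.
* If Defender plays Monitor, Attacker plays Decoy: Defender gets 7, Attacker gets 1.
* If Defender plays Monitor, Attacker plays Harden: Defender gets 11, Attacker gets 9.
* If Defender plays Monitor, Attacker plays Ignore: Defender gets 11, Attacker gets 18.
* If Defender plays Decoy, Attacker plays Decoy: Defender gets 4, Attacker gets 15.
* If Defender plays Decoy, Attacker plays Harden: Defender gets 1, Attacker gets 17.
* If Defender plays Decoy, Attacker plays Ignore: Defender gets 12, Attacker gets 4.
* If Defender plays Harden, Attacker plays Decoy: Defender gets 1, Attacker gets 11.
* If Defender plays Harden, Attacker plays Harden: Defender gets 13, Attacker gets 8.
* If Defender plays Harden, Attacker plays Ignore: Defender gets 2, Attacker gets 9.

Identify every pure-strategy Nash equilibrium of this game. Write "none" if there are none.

(Patch, Decoy): Attacker can switch to Harden (4 → 15). Not NE.
(Patch, Harden): Defender can switch to Monitor (3 → 11). Not NE.
(Patch, Ignore): Defender can switch to Monitor (7 → 11). Not NE.
(Monitor, Decoy): Defender can switch to Patch (7 → 16). Not NE.
(Monitor, Harden): Defender can switch to Harden (11 → 13). Not NE.
(Monitor, Ignore): Defender can switch to Decoy (11 → 12). Not NE.
(Decoy, Decoy): Defender can switch to Patch (4 → 16). Not NE.
(Decoy, Harden): Defender can switch to Patch (1 → 3). Not NE.
(The remaining 4 profiles each have a profitable deviation by the same check.)

none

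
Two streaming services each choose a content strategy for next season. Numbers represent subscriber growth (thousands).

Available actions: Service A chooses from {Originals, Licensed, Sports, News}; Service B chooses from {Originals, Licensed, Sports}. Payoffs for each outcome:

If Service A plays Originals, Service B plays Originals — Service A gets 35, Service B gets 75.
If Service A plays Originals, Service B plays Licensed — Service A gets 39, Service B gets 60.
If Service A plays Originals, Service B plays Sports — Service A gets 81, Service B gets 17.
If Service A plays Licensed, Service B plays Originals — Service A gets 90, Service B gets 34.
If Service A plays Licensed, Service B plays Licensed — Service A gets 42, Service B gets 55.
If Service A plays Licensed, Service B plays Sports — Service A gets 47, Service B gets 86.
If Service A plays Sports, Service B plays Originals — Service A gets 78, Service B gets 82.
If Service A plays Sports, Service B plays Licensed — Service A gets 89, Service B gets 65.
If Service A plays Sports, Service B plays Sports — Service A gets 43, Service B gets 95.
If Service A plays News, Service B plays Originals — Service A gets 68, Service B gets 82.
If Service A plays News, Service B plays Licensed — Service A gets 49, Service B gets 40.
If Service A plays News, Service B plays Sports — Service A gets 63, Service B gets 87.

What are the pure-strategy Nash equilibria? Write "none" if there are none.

none

Mark each player's best response to every combination of opponents' strategies; a profile where every player is best-responding is a pure Nash equilibrium.
Service A against Originals: payoffs 35, 90, 78, 68 → best response Licensed.
Service A against Licensed: payoffs 39, 42, 89, 49 → best response Sports.
Service A against Sports: payoffs 81, 47, 43, 63 → best response Originals.
Service B against Originals: payoffs 75, 60, 17 → best response Originals.
Service B against Licensed: payoffs 34, 55, 86 → best response Sports.
Service B against Sports: payoffs 82, 65, 95 → best response Sports.
Service B against News: payoffs 82, 40, 87 → best response Sports.
No profile is a mutual best response for all players.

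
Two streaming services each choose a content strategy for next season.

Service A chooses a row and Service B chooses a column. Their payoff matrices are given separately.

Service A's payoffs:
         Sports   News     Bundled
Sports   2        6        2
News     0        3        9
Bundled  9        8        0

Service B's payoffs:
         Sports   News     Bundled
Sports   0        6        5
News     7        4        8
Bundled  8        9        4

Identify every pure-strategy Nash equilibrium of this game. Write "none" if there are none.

For each player, find the best response to each opponent profile; mutual best responses are the pure NE.
Service A against Sports: payoffs 2, 0, 9 → best response Bundled.
Service A against News: payoffs 6, 3, 8 → best response Bundled.
Service A against Bundled: payoffs 2, 9, 0 → best response News.
Service B against Sports: payoffs 0, 6, 5 → best response News.
Service B against News: payoffs 7, 4, 8 → best response Bundled.
Service B against Bundled: payoffs 8, 9, 4 → best response News.
Mutual best responses: (News, Bundled); (Bundled, News).

Pure-strategy Nash equilibria: (News, Bundled) and (Bundled, News)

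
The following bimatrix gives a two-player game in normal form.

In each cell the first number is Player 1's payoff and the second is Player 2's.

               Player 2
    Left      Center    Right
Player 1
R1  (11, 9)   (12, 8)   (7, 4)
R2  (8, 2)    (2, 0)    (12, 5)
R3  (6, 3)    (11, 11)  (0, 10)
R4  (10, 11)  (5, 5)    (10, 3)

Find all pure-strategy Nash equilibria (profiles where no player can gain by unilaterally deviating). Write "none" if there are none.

The pure Nash equilibria are (R1, Left) and (R2, Right).

(R1, Left): Player 1 gets 11, best alternative 10; Player 2 gets 9, best alternative 8. No profitable deviation — NE.
(R1, Center): Player 2 can switch to Left (8 → 9). Not NE.
(R1, Right): Player 1 can switch to R2 (7 → 12). Not NE.
(R2, Left): Player 1 can switch to R1 (8 → 11). Not NE.
(R2, Center): Player 1 can switch to R1 (2 → 12). Not NE.
(R2, Right): Player 1 gets 12, best alternative 10; Player 2 gets 5, best alternative 2. No profitable deviation — NE.
(R3, Left): Player 1 can switch to R1 (6 → 11). Not NE.
(R3, Center): Player 1 can switch to R1 (11 → 12). Not NE.
(The remaining 4 profiles each have a profitable deviation by the same check.)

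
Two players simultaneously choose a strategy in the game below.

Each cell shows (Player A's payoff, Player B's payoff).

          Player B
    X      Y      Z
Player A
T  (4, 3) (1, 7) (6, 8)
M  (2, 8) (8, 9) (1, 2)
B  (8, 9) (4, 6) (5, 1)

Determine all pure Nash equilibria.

(T, Z); (M, Y); (B, X)

For each player, find the best response to each opponent profile; mutual best responses are the pure NE.
Player A against X: payoffs 4, 2, 8 → best response B.
Player A against Y: payoffs 1, 8, 4 → best response M.
Player A against Z: payoffs 6, 1, 5 → best response T.
Player B against T: payoffs 3, 7, 8 → best response Z.
Player B against M: payoffs 8, 9, 2 → best response Y.
Player B against B: payoffs 9, 6, 1 → best response X.
Mutual best responses: (T, Z); (M, Y); (B, X).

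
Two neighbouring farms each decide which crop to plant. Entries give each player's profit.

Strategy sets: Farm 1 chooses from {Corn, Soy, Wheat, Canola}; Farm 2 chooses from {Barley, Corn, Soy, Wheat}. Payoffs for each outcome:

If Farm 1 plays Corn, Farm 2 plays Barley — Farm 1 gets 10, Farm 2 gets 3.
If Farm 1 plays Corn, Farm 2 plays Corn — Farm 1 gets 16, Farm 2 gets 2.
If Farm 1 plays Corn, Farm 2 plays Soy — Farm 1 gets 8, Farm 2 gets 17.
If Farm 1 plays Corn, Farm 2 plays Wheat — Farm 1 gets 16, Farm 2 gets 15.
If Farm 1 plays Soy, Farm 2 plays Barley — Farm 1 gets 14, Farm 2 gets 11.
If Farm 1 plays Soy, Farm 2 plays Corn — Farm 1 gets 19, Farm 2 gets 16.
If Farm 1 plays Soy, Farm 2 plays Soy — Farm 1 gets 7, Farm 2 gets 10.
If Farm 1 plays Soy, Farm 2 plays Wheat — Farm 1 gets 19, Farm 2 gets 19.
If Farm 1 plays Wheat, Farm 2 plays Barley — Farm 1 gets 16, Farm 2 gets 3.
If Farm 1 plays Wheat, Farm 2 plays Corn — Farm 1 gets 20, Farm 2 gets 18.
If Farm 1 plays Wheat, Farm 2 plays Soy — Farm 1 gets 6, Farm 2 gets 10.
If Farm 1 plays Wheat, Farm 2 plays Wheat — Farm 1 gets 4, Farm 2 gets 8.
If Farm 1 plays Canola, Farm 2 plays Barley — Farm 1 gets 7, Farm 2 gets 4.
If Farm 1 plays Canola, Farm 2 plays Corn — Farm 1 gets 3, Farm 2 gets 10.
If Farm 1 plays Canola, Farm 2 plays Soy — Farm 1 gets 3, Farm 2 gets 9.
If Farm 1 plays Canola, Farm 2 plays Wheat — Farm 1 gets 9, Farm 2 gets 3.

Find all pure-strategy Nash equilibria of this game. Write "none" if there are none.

Farm 1 against Barley: payoffs 10, 14, 16, 7 → best response Wheat.
Farm 1 against Corn: payoffs 16, 19, 20, 3 → best response Wheat.
Farm 1 against Soy: payoffs 8, 7, 6, 3 → best response Corn.
Farm 1 against Wheat: payoffs 16, 19, 4, 9 → best response Soy.
Farm 2 against Corn: payoffs 3, 2, 17, 15 → best response Soy.
Farm 2 against Soy: payoffs 11, 16, 10, 19 → best response Wheat.
Farm 2 against Wheat: payoffs 3, 18, 10, 8 → best response Corn.
Farm 2 against Canola: payoffs 4, 10, 9, 3 → best response Corn.
Mutual best responses: (Corn, Soy); (Soy, Wheat); (Wheat, Corn).

Pure-strategy Nash equilibria: (Corn, Soy) and (Soy, Wheat) and (Wheat, Corn)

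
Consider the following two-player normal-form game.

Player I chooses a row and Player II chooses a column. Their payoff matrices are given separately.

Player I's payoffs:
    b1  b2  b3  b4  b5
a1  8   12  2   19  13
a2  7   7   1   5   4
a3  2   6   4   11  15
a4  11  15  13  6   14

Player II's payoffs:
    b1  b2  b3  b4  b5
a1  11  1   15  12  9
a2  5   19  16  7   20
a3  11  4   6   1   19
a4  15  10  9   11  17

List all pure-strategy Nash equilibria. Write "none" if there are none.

(a3, b5)

Mark each player's best response to every combination of opponents' strategies; a profile where every player is best-responding is a pure Nash equilibrium.
Player I against b1: payoffs 8, 7, 2, 11 → best response a4.
Player I against b2: payoffs 12, 7, 6, 15 → best response a4.
Player I against b3: payoffs 2, 1, 4, 13 → best response a4.
Player I against b4: payoffs 19, 5, 11, 6 → best response a1.
Player I against b5: payoffs 13, 4, 15, 14 → best response a3.
Player II against a1: payoffs 11, 1, 15, 12, 9 → best response b3.
Player II against a2: payoffs 5, 19, 16, 7, 20 → best response b5.
Player II against a3: payoffs 11, 4, 6, 1, 19 → best response b5.
Player II against a4: payoffs 15, 10, 9, 11, 17 → best response b5.
Mutual best responses: (a3, b5).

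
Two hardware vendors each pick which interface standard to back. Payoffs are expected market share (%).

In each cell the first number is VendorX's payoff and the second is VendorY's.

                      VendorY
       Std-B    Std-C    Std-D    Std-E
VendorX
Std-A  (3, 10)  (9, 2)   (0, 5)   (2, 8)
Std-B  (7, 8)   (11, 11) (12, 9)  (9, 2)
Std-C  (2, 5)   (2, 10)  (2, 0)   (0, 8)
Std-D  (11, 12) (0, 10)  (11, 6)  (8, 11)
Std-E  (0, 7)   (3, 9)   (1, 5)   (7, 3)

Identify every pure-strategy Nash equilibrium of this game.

Pure-strategy Nash equilibria: (Std-B, Std-C) and (Std-D, Std-B)

For each player, find the best response to each opponent profile; mutual best responses are the pure NE.
VendorX against Std-B: payoffs 3, 7, 2, 11, 0 → best response Std-D.
VendorX against Std-C: payoffs 9, 11, 2, 0, 3 → best response Std-B.
VendorX against Std-D: payoffs 0, 12, 2, 11, 1 → best response Std-B.
VendorX against Std-E: payoffs 2, 9, 0, 8, 7 → best response Std-B.
VendorY against Std-A: payoffs 10, 2, 5, 8 → best response Std-B.
VendorY against Std-B: payoffs 8, 11, 9, 2 → best response Std-C.
VendorY against Std-C: payoffs 5, 10, 0, 8 → best response Std-C.
VendorY against Std-D: payoffs 12, 10, 6, 11 → best response Std-B.
VendorY against Std-E: payoffs 7, 9, 5, 3 → best response Std-C.
Mutual best responses: (Std-B, Std-C); (Std-D, Std-B).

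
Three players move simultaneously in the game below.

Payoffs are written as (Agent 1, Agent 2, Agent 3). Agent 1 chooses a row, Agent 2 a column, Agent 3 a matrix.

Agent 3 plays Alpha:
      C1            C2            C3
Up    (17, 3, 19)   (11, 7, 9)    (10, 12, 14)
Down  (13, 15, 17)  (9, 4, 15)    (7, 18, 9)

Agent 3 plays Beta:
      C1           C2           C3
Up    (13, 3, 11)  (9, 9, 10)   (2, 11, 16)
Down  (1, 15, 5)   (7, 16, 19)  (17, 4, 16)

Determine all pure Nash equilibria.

This game has no pure Nash equilibrium.

(Up, C1, Alpha): Agent 2 can switch to C2 (3 → 7). Not NE.
(Up, C1, Beta): Agent 2 can switch to C2 (3 → 9). Not NE.
(Up, C2, Alpha): Agent 2 can switch to C3 (7 → 12). Not NE.
(Up, C2, Beta): Agent 2 can switch to C3 (9 → 11). Not NE.
(Up, C3, Alpha): Agent 3 can switch to Beta (14 → 16). Not NE.
(Up, C3, Beta): Agent 1 can switch to Down (2 → 17). Not NE.
(Down, C1, Alpha): Agent 1 can switch to Up (13 → 17). Not NE.
(Down, C1, Beta): Agent 1 can switch to Up (1 → 13). Not NE.
(The remaining 4 profiles each have a profitable deviation by the same check.)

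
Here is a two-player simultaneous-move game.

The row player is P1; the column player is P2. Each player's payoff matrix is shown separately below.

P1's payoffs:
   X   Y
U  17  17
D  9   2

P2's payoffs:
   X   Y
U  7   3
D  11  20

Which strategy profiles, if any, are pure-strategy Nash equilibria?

Pure NE: (U, X)

(U, X): P1 gets 17, best alternative 9; P2 gets 7, best alternative 3. No profitable deviation — NE.
(U, Y): P2 can switch to X (3 → 7). Not NE.
(D, X): P1 can switch to U (9 → 17). Not NE.
(D, Y): P1 can switch to U (2 → 17). Not NE.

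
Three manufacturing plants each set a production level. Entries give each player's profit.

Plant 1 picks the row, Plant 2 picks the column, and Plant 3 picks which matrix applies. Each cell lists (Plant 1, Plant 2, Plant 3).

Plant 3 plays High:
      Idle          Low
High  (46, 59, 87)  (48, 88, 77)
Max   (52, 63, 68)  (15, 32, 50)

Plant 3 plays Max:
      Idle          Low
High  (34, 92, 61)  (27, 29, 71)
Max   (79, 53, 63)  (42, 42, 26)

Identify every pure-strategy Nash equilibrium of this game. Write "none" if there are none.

Pure-strategy Nash equilibria: (High, Low, High) and (Max, Idle, High)

Plant 1 against (Idle, High): payoffs 46, 52 → best response Max.
Plant 1 against (Idle, Max): payoffs 34, 79 → best response Max.
Plant 1 against (Low, High): payoffs 48, 15 → best response High.
Plant 1 against (Low, Max): payoffs 27, 42 → best response Max.
Plant 2 against (High, High): payoffs 59, 88 → best response Low.
Plant 2 against (High, Max): payoffs 92, 29 → best response Idle.
Plant 2 against (Max, High): payoffs 63, 32 → best response Idle.
Plant 2 against (Max, Max): payoffs 53, 42 → best response Idle.
Plant 3 against (High, Idle): payoffs 87, 61 → best response High.
Plant 3 against (High, Low): payoffs 77, 71 → best response High.
Plant 3 against (Max, Idle): payoffs 68, 63 → best response High.
Plant 3 against (Max, Low): payoffs 50, 26 → best response High.
Mutual best responses: (High, Low, High); (Max, Idle, High).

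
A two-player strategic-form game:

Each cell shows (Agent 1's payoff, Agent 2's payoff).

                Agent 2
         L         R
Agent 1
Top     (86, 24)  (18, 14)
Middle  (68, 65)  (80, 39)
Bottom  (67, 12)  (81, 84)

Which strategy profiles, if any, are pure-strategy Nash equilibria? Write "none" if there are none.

Agent 1 against L: payoffs 86, 68, 67 → best response Top.
Agent 1 against R: payoffs 18, 80, 81 → best response Bottom.
Agent 2 against Top: payoffs 24, 14 → best response L.
Agent 2 against Middle: payoffs 65, 39 → best response L.
Agent 2 against Bottom: payoffs 12, 84 → best response R.
Mutual best responses: (Top, L); (Bottom, R).

(Top, L), (Bottom, R)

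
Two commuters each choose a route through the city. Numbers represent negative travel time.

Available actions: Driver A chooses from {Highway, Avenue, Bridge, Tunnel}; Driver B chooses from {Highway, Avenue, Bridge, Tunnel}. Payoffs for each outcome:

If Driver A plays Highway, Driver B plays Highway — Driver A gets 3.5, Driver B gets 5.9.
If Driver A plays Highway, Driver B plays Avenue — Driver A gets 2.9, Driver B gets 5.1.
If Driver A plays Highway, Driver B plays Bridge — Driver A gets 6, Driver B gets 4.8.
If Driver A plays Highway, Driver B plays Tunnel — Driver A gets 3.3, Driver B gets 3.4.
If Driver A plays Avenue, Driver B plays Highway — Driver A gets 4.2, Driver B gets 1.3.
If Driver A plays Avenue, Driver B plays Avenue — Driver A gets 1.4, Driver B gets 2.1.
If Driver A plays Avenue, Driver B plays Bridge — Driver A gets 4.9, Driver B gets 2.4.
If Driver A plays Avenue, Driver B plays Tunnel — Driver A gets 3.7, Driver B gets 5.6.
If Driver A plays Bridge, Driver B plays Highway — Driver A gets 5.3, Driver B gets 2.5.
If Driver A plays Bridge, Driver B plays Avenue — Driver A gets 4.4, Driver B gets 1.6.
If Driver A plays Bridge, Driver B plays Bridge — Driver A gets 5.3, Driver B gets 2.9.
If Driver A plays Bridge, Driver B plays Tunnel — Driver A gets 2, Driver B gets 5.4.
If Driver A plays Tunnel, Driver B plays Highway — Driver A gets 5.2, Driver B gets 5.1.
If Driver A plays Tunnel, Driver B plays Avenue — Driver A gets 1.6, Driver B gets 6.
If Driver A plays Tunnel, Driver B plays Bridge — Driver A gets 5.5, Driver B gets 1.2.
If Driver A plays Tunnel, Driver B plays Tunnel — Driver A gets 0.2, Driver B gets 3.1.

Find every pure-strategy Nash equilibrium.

Pure NE: (Avenue, Tunnel)

(Highway, Highway): Driver A can switch to Avenue (3.5 → 4.2). Not NE.
(Highway, Avenue): Driver A can switch to Bridge (2.9 → 4.4). Not NE.
(Highway, Bridge): Driver B can switch to Highway (4.8 → 5.9). Not NE.
(Highway, Tunnel): Driver A can switch to Avenue (3.3 → 3.7). Not NE.
(Avenue, Highway): Driver A can switch to Bridge (4.2 → 5.3). Not NE.
(Avenue, Avenue): Driver A can switch to Highway (1.4 → 2.9). Not NE.
(Avenue, Bridge): Driver A can switch to Highway (4.9 → 6). Not NE.
(Avenue, Tunnel): Driver A gets 3.7, best alternative 3.3; Driver B gets 5.6, best alternative 2.4. No profitable deviation — NE.
(Bridge, Highway): Driver B can switch to Bridge (2.5 → 2.9). Not NE.
(Bridge, Avenue): Driver B can switch to Highway (1.6 → 2.5). Not NE.
(Bridge, Bridge): Driver A can switch to Highway (5.3 → 6). Not NE.
(Bridge, Tunnel): Driver A can switch to Highway (2 → 3.3). Not NE.
(Tunnel, Highway): Driver A can switch to Bridge (5.2 → 5.3). Not NE.
(The remaining 3 profiles each have a profitable deviation by the same check.)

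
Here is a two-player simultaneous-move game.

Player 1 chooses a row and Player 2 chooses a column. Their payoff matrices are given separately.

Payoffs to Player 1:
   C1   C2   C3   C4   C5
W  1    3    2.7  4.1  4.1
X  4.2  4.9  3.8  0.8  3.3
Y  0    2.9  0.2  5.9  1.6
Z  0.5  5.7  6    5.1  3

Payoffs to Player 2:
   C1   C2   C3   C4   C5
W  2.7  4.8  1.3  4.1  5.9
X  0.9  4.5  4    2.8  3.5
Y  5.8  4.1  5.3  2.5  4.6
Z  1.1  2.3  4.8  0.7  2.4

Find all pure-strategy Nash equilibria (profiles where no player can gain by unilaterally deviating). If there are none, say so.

Pure-strategy Nash equilibria: (W, C5) and (Z, C3)

Player 1 against C1: payoffs 1, 4.2, 0, 0.5 → best response X.
Player 1 against C2: payoffs 3, 4.9, 2.9, 5.7 → best response Z.
Player 1 against C3: payoffs 2.7, 3.8, 0.2, 6 → best response Z.
Player 1 against C4: payoffs 4.1, 0.8, 5.9, 5.1 → best response Y.
Player 1 against C5: payoffs 4.1, 3.3, 1.6, 3 → best response W.
Player 2 against W: payoffs 2.7, 4.8, 1.3, 4.1, 5.9 → best response C5.
Player 2 against X: payoffs 0.9, 4.5, 4, 2.8, 3.5 → best response C2.
Player 2 against Y: payoffs 5.8, 4.1, 5.3, 2.5, 4.6 → best response C1.
Player 2 against Z: payoffs 1.1, 2.3, 4.8, 0.7, 2.4 → best response C3.
Mutual best responses: (W, C5); (Z, C3).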